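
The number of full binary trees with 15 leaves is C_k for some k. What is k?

Full binary trees with 15 leaves have 15−1 = 14 internal nodes, so there are C_14 of them.

14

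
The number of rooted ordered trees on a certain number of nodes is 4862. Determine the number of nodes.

10

Rooted ordered trees on m nodes are counted by C_{m−1}. The Catalan number equal to 4862 is C_9.
So the index is 9, and the number of nodes is 9 + 1 = 10.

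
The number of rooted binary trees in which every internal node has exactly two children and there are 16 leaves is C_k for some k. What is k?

15

A full binary tree with L leaves has L−1 internal nodes and is counted by C_{L−1}; L = 16 gives C_15.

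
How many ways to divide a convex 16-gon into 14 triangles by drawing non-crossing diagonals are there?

2674440

A convex 16-gon is triangulated into 14 triangles, and the number of such triangulations is the Catalan number C_{16−2} = C_14.
C_14 = C(28,14)/15 = 40116600/15 = 2674440.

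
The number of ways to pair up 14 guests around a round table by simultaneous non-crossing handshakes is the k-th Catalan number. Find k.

Non-crossing handshake pairings of 2n people are counted by C_n; 14 people gives n = 7.

7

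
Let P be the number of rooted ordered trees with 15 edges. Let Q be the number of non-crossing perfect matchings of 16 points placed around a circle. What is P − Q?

A rooted plane tree with 15 edges has 16 nodes, and the count is C_15. So P = C_15 = 9694845.
Pairing 16 circle points by 8 non-crossing chords gives C_8 matchings. So Q = C_8 = 1430.
P − Q = 9694845 − 1430 = 9693415.

9693415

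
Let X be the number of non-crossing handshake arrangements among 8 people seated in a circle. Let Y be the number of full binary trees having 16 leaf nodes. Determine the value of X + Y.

9694859

Non-crossing handshake pairings of 2n people are counted by C_n; 8 people gives n = 4. So X = C_4 = 14.
A full binary tree with L leaves has L−1 internal nodes and is counted by C_{L−1}; L = 16 gives C_15. So Y = C_15 = 9694845.
X + Y = 14 + 9694845 = 9694859.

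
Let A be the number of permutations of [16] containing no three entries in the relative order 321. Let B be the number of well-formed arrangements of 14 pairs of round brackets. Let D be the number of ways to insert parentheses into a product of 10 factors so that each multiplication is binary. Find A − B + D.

32688092

For any fixed pattern of length 3, the pattern-avoiding permutations of [16] number C_16. So A = C_16 = 35357670.
A balanced arrangement of 14 bracket pairs is a Dyck word of semilength 14, so the count is C_14. So B = C_14 = 2674440.
Parenthesizations of m factors correspond to full binary trees with m leaves, counted by C_{m−1}; m = 10 gives C_9. So D = C_9 = 4862.
A − B + D = 35357670 − 2674440 + 4862 = 32688092.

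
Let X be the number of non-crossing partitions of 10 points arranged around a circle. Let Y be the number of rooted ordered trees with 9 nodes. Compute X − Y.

Non-crossing partitions of an n-element set are counted by C_n; here n = 10. So X = C_10 = 16796.
Rooted ordered (plane) trees on m nodes have m−1 edges and are counted by C_{m−1}; m = 9 gives C_8. So Y = C_8 = 1430.
X − Y = 16796 − 1430 = 15366.

15366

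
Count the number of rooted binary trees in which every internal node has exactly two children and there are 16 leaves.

9694845

Full binary trees with 16 leaves have 16−1 = 15 internal nodes, so there are C_15 of them.
C_15 = C(30,15)/16 = 155117520/16 = 9694845.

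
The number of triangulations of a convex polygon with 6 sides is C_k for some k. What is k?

The number of triangulations of a 6-gon is the Catalan number C_4 (index = sides − 2).

4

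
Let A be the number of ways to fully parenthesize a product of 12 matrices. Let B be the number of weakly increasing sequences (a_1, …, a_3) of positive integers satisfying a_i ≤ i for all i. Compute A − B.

Parenthesizations of m factors correspond to full binary trees with m leaves, counted by C_{m−1}; m = 12 gives C_11. So A = C_11 = 58786.
Weakly increasing sequences with a_i ≤ i biject with Dyck paths of semilength 3, so there are C_3. So B = C_3 = 5.
A − B = 58786 − 5 = 58781.

58781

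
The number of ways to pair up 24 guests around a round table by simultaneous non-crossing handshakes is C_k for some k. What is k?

12

With 24 = 2·12 people, non-crossing handshake pairings are non-crossing perfect matchings on a circle, counted by C_12.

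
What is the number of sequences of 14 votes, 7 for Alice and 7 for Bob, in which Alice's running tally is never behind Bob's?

Ballot sequences with n votes each where one side never trails are Dyck words, counted by C_n; here n = 7.
C_7 = C(14,7)/8 = 3432/8 = 429.

429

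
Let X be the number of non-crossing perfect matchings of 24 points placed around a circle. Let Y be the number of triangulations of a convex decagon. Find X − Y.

Non-crossing perfect matchings of 2n points on a circle are counted by C_n; with 24 points, n = 12. So X = C_12 = 208012.
The number of triangulations of a 10-gon is the Catalan number C_8 (index = sides − 2). So Y = C_8 = 1430.
X − Y = 208012 − 1430 = 206582.

206582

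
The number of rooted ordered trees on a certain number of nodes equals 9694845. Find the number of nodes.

16

Rooted ordered trees on m nodes are counted by C_{m−1}. The Catalan number equal to 9694845 is C_15.
So the index is 15, and the number of nodes is 15 + 1 = 16.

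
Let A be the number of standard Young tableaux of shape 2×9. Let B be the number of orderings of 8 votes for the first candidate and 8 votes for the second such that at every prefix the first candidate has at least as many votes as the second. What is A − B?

By the hook-length formula (or a Dyck-path bijection), SYT of shape 2×9 number C_9. So A = C_9 = 4862.
Ballot sequences with n votes each where one side never trails are Dyck words, counted by C_n; here n = 8. So B = C_8 = 1430.
A − B = 4862 − 1430 = 3432.

3432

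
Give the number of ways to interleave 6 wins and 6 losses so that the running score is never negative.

Ballot sequences with n votes each where one side never trails are Dyck words, counted by C_n; here n = 6.
C_6 = C_5 · 2(2·5+1)/(5+2) = 42 · 22/7 = 132.

132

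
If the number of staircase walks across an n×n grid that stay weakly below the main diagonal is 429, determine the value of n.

Such diagonal-avoiding paths in an n×n grid are counted by C_n; 429 = C_7.

7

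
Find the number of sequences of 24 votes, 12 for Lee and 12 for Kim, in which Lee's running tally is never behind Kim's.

Reading a vote for the leader as '(' and for the other as ')' turns such a sequence into a balanced string of 12 pairs, so the count is C_12.
C_12 = C(24,12)/13 = 2704156/13 = 208012.

208012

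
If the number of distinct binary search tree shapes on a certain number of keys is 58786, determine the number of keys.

11

Binary search tree shapes on n keys are counted by C_n. Since C_11 = 58786, the index is 11.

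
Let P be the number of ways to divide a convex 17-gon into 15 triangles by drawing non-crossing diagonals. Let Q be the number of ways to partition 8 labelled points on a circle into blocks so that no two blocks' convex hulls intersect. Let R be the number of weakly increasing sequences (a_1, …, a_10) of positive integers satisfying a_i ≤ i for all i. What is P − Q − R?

9676619

A convex 17-gon is triangulated into 15 triangles, and the number of such triangulations is the Catalan number C_{17−2} = C_15. So P = C_15 = 9694845.
The non-crossing partitions of [8] form a lattice of size C_8. So Q = C_8 = 1430.
Weakly increasing sequences with a_i ≤ i biject with Dyck paths of semilength 10, so there are C_10. So R = C_10 = 16796.
P − Q − R = 9694845 − 1430 − 16796 = 9676619.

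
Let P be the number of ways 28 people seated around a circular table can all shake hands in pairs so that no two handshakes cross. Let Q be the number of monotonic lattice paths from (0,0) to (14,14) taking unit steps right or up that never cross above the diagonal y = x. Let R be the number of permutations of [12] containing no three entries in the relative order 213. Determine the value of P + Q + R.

With 28 = 2·14 people, non-crossing handshake pairings are non-crossing perfect matchings on a circle, counted by C_14. So P = C_14 = 2674440.
Sub-diagonal monotone paths from (0,0) to (14,14) biject with Dyck paths of semilength 14, giving C_14. So Q = C_14 = 2674440.
For any fixed pattern of length 3, the pattern-avoiding permutations of [12] number C_12. So R = C_12 = 208012.
P + Q + R = 2674440 + 2674440 + 208012 = 5556892.

5556892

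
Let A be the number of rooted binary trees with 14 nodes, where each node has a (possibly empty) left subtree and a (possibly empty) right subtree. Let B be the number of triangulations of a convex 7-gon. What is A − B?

2674398

Rooted binary trees with 14 nodes (each child slot possibly empty) number C_14. So A = C_14 = 2674440.
A convex 7-gon is triangulated into 5 triangles, and the number of such triangulations is the Catalan number C_{7−2} = C_5. So B = C_5 = 42.
A − B = 2674440 − 42 = 2674398.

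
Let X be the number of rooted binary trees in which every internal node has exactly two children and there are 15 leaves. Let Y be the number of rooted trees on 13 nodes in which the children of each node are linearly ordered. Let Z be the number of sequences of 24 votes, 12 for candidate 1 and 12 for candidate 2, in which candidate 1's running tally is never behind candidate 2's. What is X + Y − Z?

2674440

A full binary tree with L leaves has L−1 internal nodes and is counted by C_{L−1}; L = 15 gives C_14. So X = C_14 = 2674440.
A rooted plane tree on 13 nodes has 12 edges, and such trees are counted by C_12. So Y = C_12 = 208012.
Reading a vote for the leader as '(' and for the other as ')' turns such a sequence into a balanced string of 12 pairs, so the count is C_12. So Z = C_12 = 208012.
X + Y − Z = 2674440 + 208012 − 208012 = 2674440.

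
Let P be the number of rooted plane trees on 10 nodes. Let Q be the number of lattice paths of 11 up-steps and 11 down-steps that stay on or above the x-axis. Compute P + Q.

A rooted plane tree on 10 nodes has 9 edges, and such trees are counted by C_9. So P = C_9 = 4862.
Paths of 11 up- and 11 down-steps that never dip below the axis are Dyck paths; their count is C_11. So Q = C_11 = 58786.
P + Q = 4862 + 58786 = 63648.

63648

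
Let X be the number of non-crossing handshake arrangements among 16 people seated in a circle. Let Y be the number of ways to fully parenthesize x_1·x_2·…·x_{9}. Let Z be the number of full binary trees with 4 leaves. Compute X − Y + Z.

5

With 16 = 2·8 people, non-crossing handshake pairings are non-crossing perfect matchings on a circle, counted by C_8. So X = C_8 = 1430.
Bracketing 9 factors into binary products is counted by C_{9−1} = C_8. So Y = C_8 = 1430.
Full binary trees with 4 leaves have 4−1 = 3 internal nodes, so there are C_3 of them. So Z = C_3 = 5.
X − Y + Z = 1430 − 1430 + 5 = 5.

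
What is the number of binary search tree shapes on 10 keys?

Rooted binary trees with 10 nodes (each child slot possibly empty) number C_10.
C_10 = 16796.

16796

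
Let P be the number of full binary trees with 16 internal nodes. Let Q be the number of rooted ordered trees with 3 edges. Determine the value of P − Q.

35357665

Full binary trees with n internal nodes are counted by C_n; here n = 16. So P = C_16 = 35357670.
A rooted plane tree with 3 edges has 4 nodes, and the count is C_3. So Q = C_3 = 5.
P − Q = 35357670 − 5 = 35357665.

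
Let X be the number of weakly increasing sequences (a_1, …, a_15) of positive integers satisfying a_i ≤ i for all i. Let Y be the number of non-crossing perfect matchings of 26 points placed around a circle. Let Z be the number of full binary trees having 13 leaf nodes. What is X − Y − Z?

8743933

Such sub-staircase sequences of length n are counted by C_n; here n = 15. So X = C_15 = 9694845.
Pairing 26 circle points by 13 non-crossing chords gives C_13 matchings. So Y = C_13 = 742900.
A full binary tree with L leaves has L−1 internal nodes and is counted by C_{L−1}; L = 13 gives C_12. So Z = C_12 = 208012.
X − Y − Z = 9694845 − 742900 − 208012 = 8743933.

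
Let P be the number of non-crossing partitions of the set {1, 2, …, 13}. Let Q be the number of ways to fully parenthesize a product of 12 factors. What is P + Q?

Non-crossing partitions of an n-element set are counted by C_n; here n = 13. So P = C_13 = 742900.
Parenthesizations of m factors correspond to full binary trees with m leaves, counted by C_{m−1}; m = 12 gives C_11. So Q = C_11 = 58786.
P + Q = 742900 + 58786 = 801686.

801686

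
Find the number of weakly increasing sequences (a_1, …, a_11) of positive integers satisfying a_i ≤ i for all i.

Such sub-staircase sequences of length n are counted by C_n; here n = 11.
C_11 = C(22,11)/12 = 705432/12 = 58786.

58786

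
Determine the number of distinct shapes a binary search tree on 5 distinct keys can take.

42

Binary trees (left/right distinguished) on n nodes are counted by C_n; here n = 5.
C_5 = 42.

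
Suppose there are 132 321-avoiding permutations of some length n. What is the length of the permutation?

Permutations of [n] avoiding a fixed length-3 pattern are counted by C_n; 132 = C_6.

6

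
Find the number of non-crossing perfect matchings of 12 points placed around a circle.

132

Non-crossing perfect matchings of 2n points on a circle are counted by C_n; with 12 points, n = 6.
C_6 = 132.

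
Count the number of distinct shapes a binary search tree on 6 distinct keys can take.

132

Rooted binary trees with 6 nodes (each child slot possibly empty) number C_6.
C_6 = 132.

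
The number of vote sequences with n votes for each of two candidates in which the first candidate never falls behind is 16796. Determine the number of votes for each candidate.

Such ballot sequences with n votes each are counted by C_n, and C_10 = 16796.

10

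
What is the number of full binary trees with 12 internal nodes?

The number of full binary trees on 12 internal nodes is the Catalan number C_12.
C_12 = C_11 · 2(2·11+1)/(11+2) = 58786 · 46/13 = 208012.

208012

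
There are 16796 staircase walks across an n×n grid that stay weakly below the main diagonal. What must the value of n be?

Such diagonal-avoiding paths in an n×n grid are counted by C_n. Since C_10 = 16796, the index is 10.

10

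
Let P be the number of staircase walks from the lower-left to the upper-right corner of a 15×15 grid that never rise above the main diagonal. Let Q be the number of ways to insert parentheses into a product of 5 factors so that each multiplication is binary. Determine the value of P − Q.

Monotone paths in an n×n grid that stay weakly below the diagonal are counted by C_n; here n = 15. So P = C_15 = 9694845.
Ways to associate a product of 5 factors correspond to binary trees on 5 leaves, so the count is C_4. So Q = C_4 = 14.
P − Q = 9694845 − 14 = 9694831.

9694831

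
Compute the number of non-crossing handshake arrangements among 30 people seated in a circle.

9694845

With 30 = 2·15 people, non-crossing handshake pairings are non-crossing perfect matchings on a circle, counted by C_15.
C_15 = C(30,15)/16 = 155117520/16 = 9694845.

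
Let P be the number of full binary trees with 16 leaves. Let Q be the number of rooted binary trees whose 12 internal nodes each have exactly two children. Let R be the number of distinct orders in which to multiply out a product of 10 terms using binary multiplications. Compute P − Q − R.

Full binary trees with 16 leaves have 16−1 = 15 internal nodes, so there are C_15 of them. So P = C_15 = 9694845.
The number of full binary trees on 12 internal nodes is the Catalan number C_12. So Q = C_12 = 208012.
Ways to associate a product of 10 factors correspond to binary trees on 10 leaves, so the count is C_9. So R = C_9 = 4862.
P − Q − R = 9694845 − 208012 − 4862 = 9481971.

9481971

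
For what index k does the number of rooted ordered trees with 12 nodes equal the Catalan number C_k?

11

A rooted plane tree on 12 nodes has 11 edges, and such trees are counted by C_11.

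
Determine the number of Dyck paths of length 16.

A Dyck path with 8 up-steps and 8 down-steps has semilength 8, so there are C_8 of them.
C_8 = 1430.

1430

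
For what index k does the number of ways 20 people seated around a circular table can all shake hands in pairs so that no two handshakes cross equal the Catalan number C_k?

With 20 = 2·10 people, non-crossing handshake pairings are non-crossing perfect matchings on a circle, counted by C_10.

10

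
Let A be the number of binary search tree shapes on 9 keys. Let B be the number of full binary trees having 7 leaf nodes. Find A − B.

Rooted binary trees with 9 nodes (each child slot possibly empty) number C_9. So A = C_9 = 4862.
Full binary trees with 7 leaves have 7−1 = 6 internal nodes, so there are C_6 of them. So B = C_6 = 132.
A − B = 4862 − 132 = 4730.

4730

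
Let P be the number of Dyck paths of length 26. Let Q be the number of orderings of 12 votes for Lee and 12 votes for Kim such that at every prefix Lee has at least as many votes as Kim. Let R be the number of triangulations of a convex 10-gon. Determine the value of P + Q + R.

952342

A Dyck path with 13 up-steps and 13 down-steps has semilength 13, so there are C_13 of them. So P = C_13 = 742900.
Ballot sequences with n votes each where one side never trails are Dyck words, counted by C_n; here n = 12. So Q = C_12 = 208012.
Triangulations of a convex m-gon are counted by C_{m−2}; with m = 10 this is C_8. So R = C_8 = 1430.
P + Q + R = 742900 + 208012 + 1430 = 952342.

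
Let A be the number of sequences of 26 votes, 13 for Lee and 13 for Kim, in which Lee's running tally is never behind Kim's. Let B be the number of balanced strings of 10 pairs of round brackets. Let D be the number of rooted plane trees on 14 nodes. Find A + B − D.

Reading a vote for the leader as '(' and for the other as ')' turns such a sequence into a balanced string of 13 pairs, so the count is C_13. So A = C_13 = 742900.
Balanced strings of n pairs of brackets are counted by C_n; here n = 10. So B = C_10 = 16796.
Rooted ordered (plane) trees on m nodes have m−1 edges and are counted by C_{m−1}; m = 14 gives C_13. So D = C_13 = 742900.
A + B − D = 742900 + 16796 − 742900 = 16796.

16796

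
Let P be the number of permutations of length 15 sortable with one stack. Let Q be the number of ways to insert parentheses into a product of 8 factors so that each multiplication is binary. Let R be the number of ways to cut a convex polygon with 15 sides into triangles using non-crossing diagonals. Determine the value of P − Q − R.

8951516

Stack-sortable permutations are exactly the 231-avoiding ones, counted by C_n; here n = 15. So P = C_15 = 9694845.
Bracketing 8 factors into binary products is counted by C_{8−1} = C_7. So Q = C_7 = 429.
Triangulations of a convex m-gon are counted by C_{m−2}; with m = 15 this is C_13. So R = C_13 = 742900.
P − Q − R = 9694845 − 429 − 742900 = 8951516.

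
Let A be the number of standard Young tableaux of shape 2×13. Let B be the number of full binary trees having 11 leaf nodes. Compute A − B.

726104

Standard Young tableaux of shape 2×n are counted by C_n; here n = 13. So A = C_13 = 742900.
Full binary trees with 11 leaves have 11−1 = 10 internal nodes, so there are C_10 of them. So B = C_10 = 16796.
A − B = 742900 − 16796 = 726104.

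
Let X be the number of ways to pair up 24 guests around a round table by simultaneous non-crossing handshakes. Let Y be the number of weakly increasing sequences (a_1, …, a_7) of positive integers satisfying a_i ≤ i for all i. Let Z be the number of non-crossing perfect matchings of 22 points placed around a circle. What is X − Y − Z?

With 24 = 2·12 people, non-crossing handshake pairings are non-crossing perfect matchings on a circle, counted by C_12. So X = C_12 = 208012.
Such sub-staircase sequences of length n are counted by C_n; here n = 7. So Y = C_7 = 429.
Pairing 22 circle points by 11 non-crossing chords gives C_11 matchings. So Z = C_11 = 58786.
X − Y − Z = 208012 − 429 − 58786 = 148797.

148797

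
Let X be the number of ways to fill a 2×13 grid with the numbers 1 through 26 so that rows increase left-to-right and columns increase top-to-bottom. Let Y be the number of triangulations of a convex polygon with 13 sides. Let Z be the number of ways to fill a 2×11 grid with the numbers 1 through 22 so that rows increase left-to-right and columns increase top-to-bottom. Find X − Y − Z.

625328

Standard Young tableaux of shape 2×n are counted by C_n; here n = 13. So X = C_13 = 742900.
The number of triangulations of a 13-gon is the Catalan number C_11 (index = sides − 2). So Y = C_11 = 58786.
By the hook-length formula (or a Dyck-path bijection), SYT of shape 2×11 number C_11. So Z = C_11 = 58786.
X − Y − Z = 742900 − 58786 − 58786 = 625328.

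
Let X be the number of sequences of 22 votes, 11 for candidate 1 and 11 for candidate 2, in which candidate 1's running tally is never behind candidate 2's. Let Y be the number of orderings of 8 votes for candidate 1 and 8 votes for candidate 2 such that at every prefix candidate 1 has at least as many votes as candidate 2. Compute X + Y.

60216

Reading a vote for the leader as '(' and for the other as ')' turns such a sequence into a balanced string of 11 pairs, so the count is C_11. So X = C_11 = 58786.
Ballot sequences with n votes each where one side never trails are Dyck words, counted by C_n; here n = 8. So Y = C_8 = 1430.
X + Y = 58786 + 1430 = 60216.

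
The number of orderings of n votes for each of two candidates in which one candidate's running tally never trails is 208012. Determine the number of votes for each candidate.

12

Such ballot sequences with n votes each are counted by C_n; 208012 = C_12.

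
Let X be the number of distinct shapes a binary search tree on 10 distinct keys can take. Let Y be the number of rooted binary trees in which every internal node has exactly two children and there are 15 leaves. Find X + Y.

Binary trees (left/right distinguished) on n nodes are counted by C_n; here n = 10. So X = C_10 = 16796.
Full binary trees with 15 leaves have 15−1 = 14 internal nodes, so there are C_14 of them. So Y = C_14 = 2674440.
X + Y = 16796 + 2674440 = 2691236.

2691236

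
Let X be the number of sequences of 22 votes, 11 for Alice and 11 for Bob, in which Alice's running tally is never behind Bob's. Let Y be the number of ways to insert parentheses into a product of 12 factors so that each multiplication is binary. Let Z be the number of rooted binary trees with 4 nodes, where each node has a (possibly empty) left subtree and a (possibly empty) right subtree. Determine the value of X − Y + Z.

Reading a vote for the leader as '(' and for the other as ')' turns such a sequence into a balanced string of 11 pairs, so the count is C_11. So X = C_11 = 58786.
Parenthesizations of m factors correspond to full binary trees with m leaves, counted by C_{m−1}; m = 12 gives C_11. So Y = C_11 = 58786.
Rooted binary trees with 4 nodes (each child slot possibly empty) number C_4. So Z = C_4 = 14.
X − Y + Z = 58786 − 58786 + 14 = 14.

14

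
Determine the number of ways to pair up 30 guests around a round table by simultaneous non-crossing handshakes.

9694845

With 30 = 2·15 people, non-crossing handshake pairings are non-crossing perfect matchings on a circle, counted by C_15.
C_15 = C_14 · 2(2·14+1)/(14+2) = 2674440 · 58/16 = 9694845.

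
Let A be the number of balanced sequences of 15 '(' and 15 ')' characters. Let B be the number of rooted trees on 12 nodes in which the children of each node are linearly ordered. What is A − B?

9636059

With 15 pairs the number of balanced bracket strings is the Catalan number C_15. So A = C_15 = 9694845.
Rooted ordered (plane) trees on m nodes have m−1 edges and are counted by C_{m−1}; m = 12 gives C_11. So B = C_11 = 58786.
A − B = 9694845 − 58786 = 9636059.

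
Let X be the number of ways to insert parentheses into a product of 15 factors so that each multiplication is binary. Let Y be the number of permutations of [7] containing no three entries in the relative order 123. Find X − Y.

Ways to associate a product of 15 factors correspond to binary trees on 15 leaves, so the count is C_14. So X = C_14 = 2674440.
For any fixed pattern of length 3, the pattern-avoiding permutations of [7] number C_7. So Y = C_7 = 429.
X − Y = 2674440 − 429 = 2674011.

2674011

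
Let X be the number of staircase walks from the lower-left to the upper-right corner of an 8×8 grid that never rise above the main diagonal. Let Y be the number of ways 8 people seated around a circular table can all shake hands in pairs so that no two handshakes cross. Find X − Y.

Monotone paths in an n×n grid that stay weakly below the diagonal are counted by C_n; here n = 8. So X = C_8 = 1430.
Non-crossing handshake pairings of 2n people are counted by C_n; 8 people gives n = 4. So Y = C_4 = 14.
X − Y = 1430 − 14 = 1416.

1416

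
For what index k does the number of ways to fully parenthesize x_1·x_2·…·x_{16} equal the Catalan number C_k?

15

Ways to associate a product of 16 factors correspond to binary trees on 16 leaves, so the count is C_15.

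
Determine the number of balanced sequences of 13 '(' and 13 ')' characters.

742900

Balanced strings of n pairs of brackets are counted by C_n; here n = 13.
C_13 = C_12 · 2(2·12+1)/(12+2) = 208012 · 50/14 = 742900.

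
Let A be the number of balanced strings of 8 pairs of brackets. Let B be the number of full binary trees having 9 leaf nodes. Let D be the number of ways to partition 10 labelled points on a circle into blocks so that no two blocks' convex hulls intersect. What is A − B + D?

16796

Balanced strings of n pairs of brackets are counted by C_n; here n = 8. So A = C_8 = 1430.
A full binary tree with L leaves has L−1 internal nodes and is counted by C_{L−1}; L = 9 gives C_8. So B = C_8 = 1430.
The non-crossing partitions of [10] form a lattice of size C_10. So D = C_10 = 16796.
A − B + D = 1430 − 1430 + 16796 = 16796.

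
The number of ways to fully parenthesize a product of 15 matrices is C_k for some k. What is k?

Ways to associate a product of 15 factors correspond to binary trees on 15 leaves, so the count is C_14.

14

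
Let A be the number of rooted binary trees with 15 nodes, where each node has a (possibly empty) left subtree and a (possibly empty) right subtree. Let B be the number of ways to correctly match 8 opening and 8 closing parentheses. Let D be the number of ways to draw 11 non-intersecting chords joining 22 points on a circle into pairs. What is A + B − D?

9637489

There are C_n binary search tree shapes on n keys; with n = 15 that is C_15. So A = C_15 = 9694845.
With 8 pairs the number of balanced bracket strings is the Catalan number C_8. So B = C_8 = 1430.
Non-crossing perfect matchings of 2n points on a circle are counted by C_n; with 22 points, n = 11. So D = C_11 = 58786.
A + B − D = 9694845 + 1430 − 58786 = 9637489.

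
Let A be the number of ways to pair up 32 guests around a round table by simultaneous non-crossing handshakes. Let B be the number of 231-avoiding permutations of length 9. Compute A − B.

35352808

With 32 = 2·16 people, non-crossing handshake pairings are non-crossing perfect matchings on a circle, counted by C_16. So A = C_16 = 35357670.
Permutations of [n] avoiding any single length-3 pattern are counted by C_n; here n = 9. So B = C_9 = 4862.
A − B = 35357670 − 4862 = 35352808.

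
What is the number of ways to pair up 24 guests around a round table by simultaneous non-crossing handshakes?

With 24 = 2·12 people, non-crossing handshake pairings are non-crossing perfect matchings on a circle, counted by C_12.
C_12 = C(24,12)/13 = 2704156/13 = 208012.

208012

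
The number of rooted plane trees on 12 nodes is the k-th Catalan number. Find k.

11

Rooted ordered (plane) trees on m nodes have m−1 edges and are counted by C_{m−1}; m = 12 gives C_11.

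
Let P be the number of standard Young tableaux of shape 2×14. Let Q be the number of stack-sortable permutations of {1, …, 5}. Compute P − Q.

By the hook-length formula (or a Dyck-path bijection), SYT of shape 2×14 number C_14. So P = C_14 = 2674440.
Stack-sortable permutations are exactly the 231-avoiding ones, counted by C_n; here n = 5. So Q = C_5 = 42.
P − Q = 2674440 − 42 = 2674398.

2674398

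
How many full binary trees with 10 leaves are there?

A full binary tree with L leaves has L−1 internal nodes and is counted by C_{L−1}; L = 10 gives C_9.
C_9 = C(18,9)/10 = 48620/10 = 4862.

4862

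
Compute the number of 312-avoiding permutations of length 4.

Permutations of [n] avoiding any single length-3 pattern are counted by C_n; here n = 4.
C_4 = C(8,4)/5 = 70/5 = 14.

14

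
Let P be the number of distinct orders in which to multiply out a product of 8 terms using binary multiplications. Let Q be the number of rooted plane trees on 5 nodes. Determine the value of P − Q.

415

Bracketing 8 factors into binary products is counted by C_{8−1} = C_7. So P = C_7 = 429.
Rooted ordered (plane) trees on m nodes have m−1 edges and are counted by C_{m−1}; m = 5 gives C_4. So Q = C_4 = 14.
P − Q = 429 − 14 = 415.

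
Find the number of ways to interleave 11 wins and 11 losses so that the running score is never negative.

Reading a vote for the leader as '(' and for the other as ')' turns such a sequence into a balanced string of 11 pairs, so the count is C_11.
C_11 = C_10 · 2(2·10+1)/(10+2) = 16796 · 42/12 = 58786.

58786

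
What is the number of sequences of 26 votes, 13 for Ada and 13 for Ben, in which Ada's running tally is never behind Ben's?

742900

Ballot sequences with n votes each where one side never trails are Dyck words, counted by C_n; here n = 13.
C_13 = C(26,13)/14 = 10400600/14 = 742900.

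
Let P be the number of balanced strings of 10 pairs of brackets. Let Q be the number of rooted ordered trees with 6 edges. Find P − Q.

With 10 pairs the number of balanced bracket strings is the Catalan number C_10. So P = C_10 = 16796.
Rooted ordered trees with n edges are counted by C_n; here n = 6. So Q = C_6 = 132.
P − Q = 16796 − 132 = 16664.

16664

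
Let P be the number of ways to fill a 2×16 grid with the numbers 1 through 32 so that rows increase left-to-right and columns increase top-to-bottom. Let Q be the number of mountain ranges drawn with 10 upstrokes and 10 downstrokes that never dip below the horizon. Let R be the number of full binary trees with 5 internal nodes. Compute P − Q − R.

By the hook-length formula (or a Dyck-path bijection), SYT of shape 2×16 number C_16. So P = C_16 = 35357670.
A Dyck path with 10 up-steps and 10 down-steps has semilength 10, so there are C_10 of them. So Q = C_10 = 16796.
Full binary trees with n internal nodes are counted by C_n; here n = 5. So R = C_5 = 42.
P − Q − R = 35357670 − 16796 − 42 = 35340832.

35340832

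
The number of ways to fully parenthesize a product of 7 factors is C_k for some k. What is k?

6

Parenthesizations of m factors correspond to full binary trees with m leaves, counted by C_{m−1}; m = 7 gives C_6.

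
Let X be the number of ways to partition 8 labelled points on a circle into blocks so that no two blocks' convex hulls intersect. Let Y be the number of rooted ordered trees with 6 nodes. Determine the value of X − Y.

The non-crossing partitions of [8] form a lattice of size C_8. So X = C_8 = 1430.
A rooted plane tree on 6 nodes has 5 edges, and such trees are counted by C_5. So Y = C_5 = 42.
X − Y = 1430 − 42 = 1388.

1388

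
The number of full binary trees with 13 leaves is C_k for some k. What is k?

12

Full binary trees with 13 leaves have 13−1 = 12 internal nodes, so there are C_12 of them.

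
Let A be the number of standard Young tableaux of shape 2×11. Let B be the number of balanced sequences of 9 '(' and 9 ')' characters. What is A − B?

53924

By the hook-length formula (or a Dyck-path bijection), SYT of shape 2×11 number C_11. So A = C_11 = 58786.
With 9 pairs the number of balanced bracket strings is the Catalan number C_9. So B = C_9 = 4862.
A − B = 58786 − 4862 = 53924.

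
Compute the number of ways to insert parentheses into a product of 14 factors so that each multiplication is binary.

742900

Bracketing 14 factors into binary products is counted by C_{14−1} = C_13.
C_13 = 742900.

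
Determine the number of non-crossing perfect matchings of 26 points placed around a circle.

Non-crossing perfect matchings of 2n points on a circle are counted by C_n; with 26 points, n = 13.
C_13 = 742900.

742900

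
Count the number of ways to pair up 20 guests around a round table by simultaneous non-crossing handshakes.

16796

With 20 = 2·10 people, non-crossing handshake pairings are non-crossing perfect matchings on a circle, counted by C_10.
C_10 = C(20,10)/11 = 184756/11 = 16796.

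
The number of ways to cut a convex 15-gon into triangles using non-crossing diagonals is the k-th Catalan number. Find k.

Triangulations of a convex m-gon are counted by C_{m−2}; with m = 15 this is C_13.

13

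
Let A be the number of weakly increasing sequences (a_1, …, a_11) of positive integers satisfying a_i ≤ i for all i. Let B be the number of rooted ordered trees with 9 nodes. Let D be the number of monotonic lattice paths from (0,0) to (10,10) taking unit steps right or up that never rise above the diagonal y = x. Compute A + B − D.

Such sub-staircase sequences of length n are counted by C_n; here n = 11. So A = C_11 = 58786.
Rooted ordered (plane) trees on m nodes have m−1 edges and are counted by C_{m−1}; m = 9 gives C_8. So B = C_8 = 1430.
Monotone paths in an n×n grid that stay weakly below the diagonal are counted by C_n; here n = 10. So D = C_10 = 16796.
A + B − D = 58786 + 1430 − 16796 = 43420.

43420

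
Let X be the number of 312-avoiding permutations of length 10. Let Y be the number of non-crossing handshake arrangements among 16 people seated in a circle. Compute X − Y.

15366

For any fixed pattern of length 3, the pattern-avoiding permutations of [10] number C_10. So X = C_10 = 16796.
With 16 = 2·8 people, non-crossing handshake pairings are non-crossing perfect matchings on a circle, counted by C_8. So Y = C_8 = 1430.
X − Y = 16796 − 1430 = 15366.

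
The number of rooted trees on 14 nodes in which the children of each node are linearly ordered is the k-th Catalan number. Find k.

A rooted plane tree on 14 nodes has 13 edges, and such trees are counted by C_13.

13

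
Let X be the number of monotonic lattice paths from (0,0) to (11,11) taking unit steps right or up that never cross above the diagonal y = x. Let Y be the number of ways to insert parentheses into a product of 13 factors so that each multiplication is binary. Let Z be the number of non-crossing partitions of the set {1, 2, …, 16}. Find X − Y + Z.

35208444

Monotone paths in an n×n grid that stay weakly below the diagonal are counted by C_n; here n = 11. So X = C_11 = 58786.
Bracketing 13 factors into binary products is counted by C_{13−1} = C_12. So Y = C_12 = 208012.
The non-crossing partitions of [16] form a lattice of size C_16. So Z = C_16 = 35357670.
X − Y + Z = 58786 − 208012 + 35357670 = 35208444.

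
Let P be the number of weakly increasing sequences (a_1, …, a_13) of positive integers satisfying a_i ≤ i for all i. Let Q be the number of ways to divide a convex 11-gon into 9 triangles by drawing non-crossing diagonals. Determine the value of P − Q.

738038

Such sub-staircase sequences of length n are counted by C_n; here n = 13. So P = C_13 = 742900.
A convex 11-gon is triangulated into 9 triangles, and the number of such triangulations is the Catalan number C_{11−2} = C_9. So Q = C_9 = 4862.
P − Q = 742900 − 4862 = 738038.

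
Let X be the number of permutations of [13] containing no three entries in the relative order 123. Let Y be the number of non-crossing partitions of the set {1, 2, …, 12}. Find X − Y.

Permutations of [n] avoiding any single length-3 pattern are counted by C_n; here n = 13. So X = C_13 = 742900.
Non-crossing partitions of an n-element set are counted by C_n; here n = 12. So Y = C_12 = 208012.
X − Y = 742900 − 208012 = 534888.

534888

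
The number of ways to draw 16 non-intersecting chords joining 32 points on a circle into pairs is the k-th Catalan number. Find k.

Non-crossing perfect matchings of 2n points on a circle are counted by C_n; with 32 points, n = 16.

16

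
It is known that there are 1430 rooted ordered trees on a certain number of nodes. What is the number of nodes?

Rooted ordered trees on m nodes are counted by C_{m−1}; 1430 = C_8.
So the index is 8, and the number of nodes is 8 + 1 = 9.

9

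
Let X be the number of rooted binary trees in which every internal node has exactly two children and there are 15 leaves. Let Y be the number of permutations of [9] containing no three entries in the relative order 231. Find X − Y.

2669578

Full binary trees with 15 leaves have 15−1 = 14 internal nodes, so there are C_14 of them. So X = C_14 = 2674440.
For any fixed pattern of length 3, the pattern-avoiding permutations of [9] number C_9. So Y = C_9 = 4862.
X − Y = 2674440 − 4862 = 2669578.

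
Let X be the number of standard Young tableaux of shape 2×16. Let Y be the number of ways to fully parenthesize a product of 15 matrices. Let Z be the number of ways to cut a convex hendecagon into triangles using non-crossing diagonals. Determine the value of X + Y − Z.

38027248

Standard Young tableaux of shape 2×n are counted by C_n; here n = 16. So X = C_16 = 35357670.
Bracketing 15 factors into binary products is counted by C_{15−1} = C_14. So Y = C_14 = 2674440.
A convex 11-gon is triangulated into 9 triangles, and the number of such triangulations is the Catalan number C_{11−2} = C_9. So Z = C_9 = 4862.
X + Y − Z = 35357670 + 2674440 − 4862 = 38027248.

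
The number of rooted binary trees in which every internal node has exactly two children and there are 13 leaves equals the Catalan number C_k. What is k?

12

A full binary tree with L leaves has L−1 internal nodes and is counted by C_{L−1}; L = 13 gives C_12.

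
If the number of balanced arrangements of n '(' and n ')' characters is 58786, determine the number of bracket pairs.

11

Balanced strings of n bracket-pairs are counted by C_n. The Catalan number equal to 58786 is C_11.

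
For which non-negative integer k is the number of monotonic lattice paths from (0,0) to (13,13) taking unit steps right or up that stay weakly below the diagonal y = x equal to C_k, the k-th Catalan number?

13

Monotone paths in an n×n grid that stay weakly below the diagonal are counted by C_n; here n = 13.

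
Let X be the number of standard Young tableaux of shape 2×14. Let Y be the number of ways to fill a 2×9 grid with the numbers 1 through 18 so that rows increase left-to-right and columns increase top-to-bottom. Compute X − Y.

2669578

Standard Young tableaux of shape 2×n are counted by C_n; here n = 14. So X = C_14 = 2674440.
Standard Young tableaux of shape 2×n are counted by C_n; here n = 9. So Y = C_9 = 4862.
X − Y = 2674440 − 4862 = 2669578.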